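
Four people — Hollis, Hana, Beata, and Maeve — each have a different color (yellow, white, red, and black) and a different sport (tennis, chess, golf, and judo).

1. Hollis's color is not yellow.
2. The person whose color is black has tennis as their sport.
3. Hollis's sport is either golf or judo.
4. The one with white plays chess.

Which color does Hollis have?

red

Clue 1 rules out yellow for Hollis's color.
With clues 1–3, black is impossible for Hollis's color.
With clues 1–4, white is impossible for Hollis's color.
That leaves red.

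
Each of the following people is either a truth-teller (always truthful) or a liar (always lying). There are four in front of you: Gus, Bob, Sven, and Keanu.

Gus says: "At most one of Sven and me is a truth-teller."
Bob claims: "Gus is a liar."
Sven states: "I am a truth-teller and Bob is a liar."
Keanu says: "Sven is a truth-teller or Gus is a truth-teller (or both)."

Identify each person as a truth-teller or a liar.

Gus: truth-teller, Bob: liar, Sven: liar, Keanu: truth-teller

Consider Gus. Suppose Gus is a liar.
Then Gus's own statement would have to be false, but it can't be — contradiction.
So Gus is a truth-teller.
With that fixed, Bob's statement is false, so Bob is a liar.
With that fixed, Keanu's statement is true, so Keanu is a truth-teller.
Consider Sven. Suppose Sven is a truth-teller.
Then Gus's statement comes out false, contradicting Gus being a truth-teller.
So Sven is a liar.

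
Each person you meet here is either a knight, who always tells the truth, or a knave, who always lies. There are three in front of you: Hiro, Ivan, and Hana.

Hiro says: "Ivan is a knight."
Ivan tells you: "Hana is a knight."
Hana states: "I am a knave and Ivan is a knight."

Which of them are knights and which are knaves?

Consider Hiro. Suppose Hiro is a knight.
Then no assignment of the remaining roles makes every statement match its speaker's type — contradiction.
So Hiro is a knave.
Consider Ivan. Suppose Ivan is a knight.
Then Hiro's statement comes out true, contradicting Hiro being a knave.
So Ivan is a knave.
With that fixed, Hana's statement is false, so Hana is a knave.

Hiro: knave, Ivan: knave, Hana: knave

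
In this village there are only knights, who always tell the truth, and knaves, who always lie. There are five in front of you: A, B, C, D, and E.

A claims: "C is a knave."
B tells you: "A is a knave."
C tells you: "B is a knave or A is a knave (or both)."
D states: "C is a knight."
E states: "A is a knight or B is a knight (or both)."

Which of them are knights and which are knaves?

A: knave, B: knight, C: knight, D: knight, E: knight

Consider A. Suppose A is a knight.
Then no assignment of the remaining roles makes every statement match its speaker's type — contradiction.
So A is a knave.
With that fixed, B's statement is true, so B is a knight.
With that fixed, C's statement is true, so C is a knight.
With that fixed, D's statement is true, so D is a knight.
With that fixed, E's statement is true, so E is a knight.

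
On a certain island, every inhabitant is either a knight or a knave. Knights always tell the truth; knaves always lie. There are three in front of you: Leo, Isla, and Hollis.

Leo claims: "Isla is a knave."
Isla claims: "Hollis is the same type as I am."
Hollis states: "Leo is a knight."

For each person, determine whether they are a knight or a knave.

Consider Leo. Suppose Leo is a knave.
Then no assignment of the remaining roles makes every statement match its speaker's type — contradiction.
So Leo is a knight.
With that fixed, Hollis's statement is true, so Hollis is a knight.
Consider Isla. Suppose Isla is a knight.
Then Leo's statement comes out false, contradicting Leo being a knight.
So Isla is a knave.

Leo: knight, Isla: knave, Hollis: knight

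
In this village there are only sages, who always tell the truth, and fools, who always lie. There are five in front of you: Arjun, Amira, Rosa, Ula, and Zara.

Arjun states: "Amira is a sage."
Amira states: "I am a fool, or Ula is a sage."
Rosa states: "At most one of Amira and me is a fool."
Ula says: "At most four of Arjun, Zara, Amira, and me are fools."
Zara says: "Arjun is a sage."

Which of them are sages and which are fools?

Arjun: sage, Amira: sage, Rosa: sage, Ula: sage, Zara: sage

Regardless of anyone's role, Ula's statement is true, so Ula is a sage.
With that fixed, Amira's statement is true, so Amira is a sage.
With that fixed, Rosa's statement is true, so Rosa is a sage.
With that fixed, Arjun's statement is true, so Arjun is a sage.
With that fixed, Zara's statement is true, so Zara is a sage.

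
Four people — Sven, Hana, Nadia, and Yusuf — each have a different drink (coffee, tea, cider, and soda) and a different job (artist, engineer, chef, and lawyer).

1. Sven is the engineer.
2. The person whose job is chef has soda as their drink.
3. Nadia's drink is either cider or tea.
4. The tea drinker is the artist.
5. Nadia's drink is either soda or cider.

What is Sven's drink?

With clues 1–2, soda is impossible for Sven's drink.
With clues 1–4, tea is impossible for Sven's drink.
With clues 1–5, cider is impossible for Sven's drink.
That leaves coffee.

coffee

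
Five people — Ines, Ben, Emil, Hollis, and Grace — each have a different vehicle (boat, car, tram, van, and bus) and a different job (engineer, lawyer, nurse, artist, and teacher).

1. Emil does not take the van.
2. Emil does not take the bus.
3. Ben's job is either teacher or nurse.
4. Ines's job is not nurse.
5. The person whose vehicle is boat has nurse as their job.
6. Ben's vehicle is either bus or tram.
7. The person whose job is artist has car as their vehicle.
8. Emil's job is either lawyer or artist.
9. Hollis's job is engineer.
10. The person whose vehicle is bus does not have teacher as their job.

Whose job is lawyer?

Ines

With clues 1–3, Ben is impossible for the one with job lawyer.
With clues 1–9, Grace and Hollis are impossible for the one with job lawyer.
With clues 1–10, Emil is impossible for the one with job lawyer.
That leaves Ines.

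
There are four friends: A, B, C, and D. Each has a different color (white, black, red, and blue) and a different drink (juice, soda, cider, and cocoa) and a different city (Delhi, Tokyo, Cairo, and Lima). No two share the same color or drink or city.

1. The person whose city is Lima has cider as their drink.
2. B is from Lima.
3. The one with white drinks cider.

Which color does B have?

white

With clues 1–3, black, blue, and red are impossible for B's color.
That leaves white.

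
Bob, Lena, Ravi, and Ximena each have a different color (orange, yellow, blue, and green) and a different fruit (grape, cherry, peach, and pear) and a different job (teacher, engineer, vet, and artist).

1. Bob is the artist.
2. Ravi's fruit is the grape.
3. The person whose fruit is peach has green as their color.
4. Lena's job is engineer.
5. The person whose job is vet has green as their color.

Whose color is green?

Ximena

With clues 1–3, Ravi is impossible for the one with color green.
With clues 1–5, Bob and Lena are impossible for the one with color green.
That leaves Ximena.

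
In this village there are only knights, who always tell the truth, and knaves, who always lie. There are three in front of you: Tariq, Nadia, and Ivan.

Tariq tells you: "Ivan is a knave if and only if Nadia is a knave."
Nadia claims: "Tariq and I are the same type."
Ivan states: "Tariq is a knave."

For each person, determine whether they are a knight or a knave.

Consider Tariq. Suppose Tariq is a knave.
Then whichever role Nadia has, Nadia's statement has the wrong truth value — contradiction.
So Tariq is a knight.
With that fixed, Ivan's statement is false, so Ivan is a knave.
Consider Nadia. Suppose Nadia is a knight.
Then Tariq's statement comes out false, contradicting Tariq being a knight.
So Nadia is a knave.

Tariq: knight, Nadia: knave, Ivan: knave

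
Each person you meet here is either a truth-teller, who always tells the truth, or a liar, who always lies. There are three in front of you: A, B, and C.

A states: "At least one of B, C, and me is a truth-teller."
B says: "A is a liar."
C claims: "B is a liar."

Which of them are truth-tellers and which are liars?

Consider A. Suppose A is a liar.
Then no assignment of the remaining roles makes every statement match its speaker's type — contradiction.
So A is a truth-teller.
With that fixed, B's statement is false, so B is a liar.
With that fixed, C's statement is true, so C is a truth-teller.

A: truth-teller, B: liar, C: truth-teller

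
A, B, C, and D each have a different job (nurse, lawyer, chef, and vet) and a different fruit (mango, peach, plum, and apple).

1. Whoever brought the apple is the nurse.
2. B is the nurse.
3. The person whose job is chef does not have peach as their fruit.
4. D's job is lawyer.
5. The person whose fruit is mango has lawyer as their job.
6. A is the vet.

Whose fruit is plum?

With clues 1–2, B is impossible for the one with fruit plum.
With clues 1–5, D is impossible for the one with fruit plum.
With clues 1–6, A is impossible for the one with fruit plum.
That leaves C.

C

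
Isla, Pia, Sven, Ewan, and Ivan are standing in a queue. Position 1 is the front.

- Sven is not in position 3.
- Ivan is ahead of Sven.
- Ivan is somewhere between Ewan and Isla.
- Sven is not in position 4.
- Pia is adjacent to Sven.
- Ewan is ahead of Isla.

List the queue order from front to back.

Ewan, Ivan, Isla, Pia, Sven

From clue 1: Sven is in {1,2,4,5}.
From clues 1–2: Sven is in {2,4,5}.
From clues 1–3: Sven is in {4,5}.
From clues 1–4: Sven → position 5.
From clues 1–5: Ivan → position 2, Pia → position 4.
From clues 1–6: Ewan → position 1, Isla → position 3.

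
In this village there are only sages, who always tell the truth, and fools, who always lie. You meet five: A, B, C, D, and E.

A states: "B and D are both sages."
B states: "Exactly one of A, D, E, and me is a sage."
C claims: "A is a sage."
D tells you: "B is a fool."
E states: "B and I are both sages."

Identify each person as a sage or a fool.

Consider A. Suppose A is a sage.
Then no assignment of the remaining roles makes every statement match its speaker's type — contradiction.
So A is a fool.
With that fixed, C's statement is false, so C is a fool.
Consider B. Suppose B is a fool.
Then no assignment of the remaining roles makes every statement match its speaker's type — contradiction.
So B is a sage.
With that fixed, D's statement is false, so D is a fool.
Consider E. Suppose E is a sage.
Then B's statement comes out false, contradicting B being a sage.
So E is a fool.

A: fool, B: sage, C: fool, D: fool, E: fool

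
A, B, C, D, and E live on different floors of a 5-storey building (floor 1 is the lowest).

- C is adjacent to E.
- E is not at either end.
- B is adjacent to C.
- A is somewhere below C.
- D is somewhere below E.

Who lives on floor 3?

E

With clues 1–3, A, B, and D are ruled out for floor 3.
With clues 1–5, C is ruled out for floor 3.
So floor 3 is E.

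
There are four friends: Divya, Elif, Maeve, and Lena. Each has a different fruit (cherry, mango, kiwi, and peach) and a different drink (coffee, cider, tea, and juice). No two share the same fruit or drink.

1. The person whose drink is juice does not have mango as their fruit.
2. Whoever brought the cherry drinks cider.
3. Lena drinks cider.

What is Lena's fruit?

With clues 1–3, kiwi, mango, and peach are impossible for Lena's fruit.
That leaves cherry.

cherry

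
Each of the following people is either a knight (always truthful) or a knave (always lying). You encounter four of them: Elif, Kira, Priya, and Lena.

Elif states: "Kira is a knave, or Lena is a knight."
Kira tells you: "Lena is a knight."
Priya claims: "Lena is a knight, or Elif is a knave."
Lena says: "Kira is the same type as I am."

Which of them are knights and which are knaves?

Consider Elif. Suppose Elif is a knave.
Then no assignment of the remaining roles makes every statement match its speaker's type — contradiction.
So Elif is a knight.
Consider Kira. Suppose Kira is a knave.
Then whichever role Lena has, Lena's statement has the wrong truth value — contradiction.
So Kira is a knight.
Consider Priya. Suppose Priya is a knave.
Then no assignment of the remaining roles makes every statement match its speaker's type — contradiction.
So Priya is a knight.
Consider Lena. Suppose Lena is a knave.
Then Elif's statement comes out false, contradicting Elif being a knight.
So Lena is a knight.

Elif: knight, Kira: knight, Priya: knight, Lena: knight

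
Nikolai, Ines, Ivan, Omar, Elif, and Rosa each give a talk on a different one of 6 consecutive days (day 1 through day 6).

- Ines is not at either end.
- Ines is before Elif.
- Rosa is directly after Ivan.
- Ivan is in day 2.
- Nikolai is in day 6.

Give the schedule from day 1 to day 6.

Omar, Ivan, Rosa, Ines, Elif, Nikolai

From clue 1: Ines is in {2,3,4,5}.
From clues 1–4: Ivan → day 2, Rosa → day 3.
From clues 1–5: Omar → day 1, Ines → day 4, Elif → day 5, Nikolai → day 6.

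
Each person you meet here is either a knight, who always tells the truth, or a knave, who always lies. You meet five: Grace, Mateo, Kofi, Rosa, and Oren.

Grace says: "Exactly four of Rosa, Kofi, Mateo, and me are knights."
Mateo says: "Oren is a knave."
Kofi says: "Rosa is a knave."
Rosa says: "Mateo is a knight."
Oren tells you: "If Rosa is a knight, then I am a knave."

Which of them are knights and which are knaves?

Grace: knave, Mateo: knave, Kofi: knight, Rosa: knave, Oren: knight

Consider Grace. Suppose Grace is a knight.
Then no assignment of the remaining roles makes every statement match its speaker's type — contradiction.
So Grace is a knave.
Consider Mateo. Suppose Mateo is a knight.
Then no assignment of the remaining roles makes every statement match its speaker's type — contradiction.
So Mateo is a knave.
With that fixed, Rosa's statement is false, so Rosa is a knave.
With that fixed, Oren's statement is true, so Oren is a knight.
With that fixed, Kofi's statement is true, so Kofi is a knight.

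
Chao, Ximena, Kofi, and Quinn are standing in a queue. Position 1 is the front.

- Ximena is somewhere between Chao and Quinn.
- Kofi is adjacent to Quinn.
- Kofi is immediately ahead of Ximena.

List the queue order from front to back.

From clue 1: Ximena is in {2,3}.
From clues 1–2: Chao is in {1,4}.
From clues 1–3: Quinn → position 1, Kofi → position 2, Ximena → position 3, Chao → position 4.

Quinn, Kofi, Ximena, Chao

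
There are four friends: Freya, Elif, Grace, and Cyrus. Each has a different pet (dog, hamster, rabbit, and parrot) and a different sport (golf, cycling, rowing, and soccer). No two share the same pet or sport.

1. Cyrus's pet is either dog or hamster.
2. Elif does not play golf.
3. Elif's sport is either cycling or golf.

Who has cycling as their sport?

Elif

With clues 1–3, Cyrus, Freya, and Grace are impossible for the one with sport cycling.
That leaves Elif.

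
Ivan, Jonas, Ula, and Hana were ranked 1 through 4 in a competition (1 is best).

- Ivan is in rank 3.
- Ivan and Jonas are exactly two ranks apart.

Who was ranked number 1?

Jonas

With clue 1, Ivan is ruled out for rank 1.
With clues 1–2, Hana and Ula are ruled out for rank 1.
So rank 1 is Jonas.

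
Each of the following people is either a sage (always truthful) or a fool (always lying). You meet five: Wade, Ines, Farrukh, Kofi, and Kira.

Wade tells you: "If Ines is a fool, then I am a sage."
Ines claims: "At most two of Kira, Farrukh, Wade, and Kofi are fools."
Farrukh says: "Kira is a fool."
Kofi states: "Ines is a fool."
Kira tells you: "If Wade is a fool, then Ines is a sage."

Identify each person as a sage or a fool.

Consider Wade. Suppose Wade is a fool.
Then no assignment of the remaining roles makes every statement match its speaker's type — contradiction.
So Wade is a sage.
With that fixed, Kira's statement is true, so Kira is a sage.
With that fixed, Ines's statement is true, so Ines is a sage.
With that fixed, Farrukh's statement is false, so Farrukh is a fool.
With that fixed, Kofi's statement is false, so Kofi is a fool.

Wade: sage, Ines: sage, Farrukh: fool, Kofi: fool, Kira: sage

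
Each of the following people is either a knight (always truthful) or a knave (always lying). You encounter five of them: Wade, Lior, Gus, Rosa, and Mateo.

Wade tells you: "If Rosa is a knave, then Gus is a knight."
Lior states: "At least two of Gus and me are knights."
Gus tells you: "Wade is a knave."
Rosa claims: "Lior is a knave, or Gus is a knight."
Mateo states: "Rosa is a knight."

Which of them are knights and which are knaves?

Wade: knight, Lior: knave, Gus: knave, Rosa: knight, Mateo: knight

Consider Wade. Suppose Wade is a knave.
Then no assignment of the remaining roles makes every statement match its speaker's type — contradiction.
So Wade is a knight.
With that fixed, Gus's statement is false, so Gus is a knave.
With that fixed, Lior's statement is false, so Lior is a knave.
With that fixed, Rosa's statement is true, so Rosa is a knight.
With that fixed, Mateo's statement is true, so Mateo is a knight.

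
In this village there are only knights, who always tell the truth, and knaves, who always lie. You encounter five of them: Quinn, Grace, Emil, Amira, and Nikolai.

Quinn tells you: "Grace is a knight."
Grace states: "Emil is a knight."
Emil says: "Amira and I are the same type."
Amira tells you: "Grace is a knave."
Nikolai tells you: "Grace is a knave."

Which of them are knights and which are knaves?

Consider Quinn. Suppose Quinn is a knight.
Then no assignment of the remaining roles makes every statement match its speaker's type — contradiction.
So Quinn is a knave.
Consider Grace. Suppose Grace is a knight.
Then Quinn's statement comes out true, contradicting Quinn being a knave.
So Grace is a knave.
With that fixed, Amira's statement is true, so Amira is a knight.
With that fixed, Nikolai's statement is true, so Nikolai is a knight.
Consider Emil. Suppose Emil is a knight.
Then Grace's statement comes out true, contradicting Grace being a knave.
So Emil is a knave.

Quinn: knave, Grace: knave, Emil: knave, Amira: knight, Nikolai: knight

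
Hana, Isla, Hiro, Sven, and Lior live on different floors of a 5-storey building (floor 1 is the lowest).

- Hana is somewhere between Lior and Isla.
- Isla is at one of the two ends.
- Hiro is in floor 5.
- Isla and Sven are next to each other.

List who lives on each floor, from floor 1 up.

From clue 1: Hana is in {2,3,4}.
From clues 1–2: Isla is in {1,5}.
From clues 1–3: Isla → floor 1, Hiro → floor 5.
From clues 1–4: Sven → floor 2, Hana → floor 3, Lior → floor 4.

Isla, Sven, Hana, Lior, Hiro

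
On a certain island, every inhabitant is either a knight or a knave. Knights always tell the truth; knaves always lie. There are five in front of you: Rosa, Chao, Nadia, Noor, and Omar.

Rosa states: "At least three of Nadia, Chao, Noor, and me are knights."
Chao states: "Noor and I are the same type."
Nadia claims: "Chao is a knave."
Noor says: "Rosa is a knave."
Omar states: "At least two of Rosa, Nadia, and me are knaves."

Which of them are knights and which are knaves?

Rosa: knave, Chao: knight, Nadia: knave, Noor: knight, Omar: knight

Consider Rosa. Suppose Rosa is a knight.
Then no assignment of the remaining roles makes every statement match its speaker's type — contradiction.
So Rosa is a knave.
With that fixed, Noor's statement is true, so Noor is a knight.
Consider Chao. Suppose Chao is a knave.
Then no assignment of the remaining roles makes every statement match its speaker's type — contradiction.
So Chao is a knight.
With that fixed, Nadia's statement is false, so Nadia is a knave.
With that fixed, Omar's statement is true, so Omar is a knight.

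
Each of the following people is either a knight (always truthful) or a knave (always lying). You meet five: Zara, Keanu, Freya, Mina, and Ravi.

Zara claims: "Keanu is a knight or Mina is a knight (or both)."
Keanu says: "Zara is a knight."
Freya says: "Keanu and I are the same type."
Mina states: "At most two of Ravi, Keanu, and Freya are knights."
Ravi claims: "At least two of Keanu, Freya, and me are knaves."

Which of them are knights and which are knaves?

Consider Zara. Suppose Zara is a knave.
Then no assignment of the remaining roles makes every statement match its speaker's type — contradiction.
So Zara is a knight.
With that fixed, Keanu's statement is true, so Keanu is a knight.
Consider Freya. Suppose Freya is a knave.
Then whichever role Ravi has, Ravi's statement has the wrong truth value — contradiction.
So Freya is a knight.
With that fixed, Ravi's statement is false, so Ravi is a knave.
With that fixed, Mina's statement is true, so Mina is a knight.

Zara: knight, Keanu: knight, Freya: knight, Mina: knight, Ravi: knave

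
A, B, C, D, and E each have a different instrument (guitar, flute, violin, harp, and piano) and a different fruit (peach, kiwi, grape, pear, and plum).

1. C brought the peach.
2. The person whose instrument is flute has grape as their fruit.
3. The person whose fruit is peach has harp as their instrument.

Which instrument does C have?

With clues 1–2, flute is impossible for C's instrument.
With clues 1–3, guitar, piano, and violin are impossible for C's instrument.
That leaves harp.

harp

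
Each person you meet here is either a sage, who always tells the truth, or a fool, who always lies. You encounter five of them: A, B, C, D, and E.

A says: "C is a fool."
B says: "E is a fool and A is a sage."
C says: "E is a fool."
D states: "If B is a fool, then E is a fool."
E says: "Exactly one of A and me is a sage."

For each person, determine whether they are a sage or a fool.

A: fool, B: fool, C: sage, D: sage, E: fool

Consider A. Suppose A is a sage.
Then whichever role E has, E's statement has the wrong truth value — contradiction.
So A is a fool.
With that fixed, B's statement is false, so B is a fool.
Consider C. Suppose C is a fool.
Then A's statement comes out true, contradicting A being a fool.
So C is a sage.
Consider D. Suppose D is a fool.
Then no assignment of the remaining roles makes every statement match its speaker's type — contradiction.
So D is a sage.
Consider E. Suppose E is a sage.
Then C's statement comes out false, contradicting C being a sage.
So E is a fool.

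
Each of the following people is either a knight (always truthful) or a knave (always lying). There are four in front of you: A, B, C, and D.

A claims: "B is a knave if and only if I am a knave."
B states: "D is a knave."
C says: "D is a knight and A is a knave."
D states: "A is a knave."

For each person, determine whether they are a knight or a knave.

A: knight, B: knight, C: knave, D: knave

Consider A. Suppose A is a knave.
Then no assignment of the remaining roles makes every statement match its speaker's type — contradiction.
So A is a knight.
With that fixed, C's statement is false, so C is a knave.
With that fixed, D's statement is false, so D is a knave.
With that fixed, B's statement is true, so B is a knight.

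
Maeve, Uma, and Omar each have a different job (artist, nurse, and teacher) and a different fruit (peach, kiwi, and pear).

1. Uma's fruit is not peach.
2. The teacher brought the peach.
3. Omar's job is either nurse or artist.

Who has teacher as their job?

With clues 1–2, Uma is impossible for the one with job teacher.
With clues 1–3, Omar is impossible for the one with job teacher.
That leaves Maeve.

Maeve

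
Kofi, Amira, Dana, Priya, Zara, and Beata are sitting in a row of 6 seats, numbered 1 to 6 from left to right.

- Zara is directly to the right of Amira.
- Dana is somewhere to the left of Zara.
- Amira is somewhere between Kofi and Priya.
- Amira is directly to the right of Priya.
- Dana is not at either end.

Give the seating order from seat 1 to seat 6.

From clue 1: Amira is in {1,2,3,4,5}.
From clues 1–2: Amira is in {2,3,4,5}.
From clues 1–3: Amira is in {3,4}.
From clues 1–4: Kofi is in {5,6}.
From clues 1–5: Beata → seat 1, Dana → seat 2, Priya → seat 3, Amira → seat 4, Zara → seat 5, Kofi → seat 6.

Beata, Dana, Priya, Amira, Zara, Kofi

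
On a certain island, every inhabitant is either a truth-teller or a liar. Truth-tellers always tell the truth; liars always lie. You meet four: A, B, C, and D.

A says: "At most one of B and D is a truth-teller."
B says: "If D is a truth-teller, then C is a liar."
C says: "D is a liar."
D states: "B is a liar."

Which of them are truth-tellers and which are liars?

Consider A. Suppose A is a liar.
Then no assignment of the remaining roles makes every statement match its speaker's type — contradiction.
So A is a truth-teller.
Consider B. Suppose B is a liar.
Then no assignment of the remaining roles makes every statement match its speaker's type — contradiction.
So B is a truth-teller.
With that fixed, D's statement is false, so D is a liar.
With that fixed, C's statement is true, so C is a truth-teller.

A: truth-teller, B: truth-teller, C: truth-teller, D: liar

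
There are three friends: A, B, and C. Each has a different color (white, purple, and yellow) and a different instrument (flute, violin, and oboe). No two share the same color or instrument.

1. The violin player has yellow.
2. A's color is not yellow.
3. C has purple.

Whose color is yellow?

B

With clues 1–2, A is impossible for the one with color yellow.
With clues 1–3, C is impossible for the one with color yellow.
That leaves B.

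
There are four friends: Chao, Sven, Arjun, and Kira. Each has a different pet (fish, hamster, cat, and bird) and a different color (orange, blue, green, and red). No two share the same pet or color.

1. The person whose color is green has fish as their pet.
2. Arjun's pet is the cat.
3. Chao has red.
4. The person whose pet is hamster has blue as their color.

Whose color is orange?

Arjun

With clues 1–3, Chao is impossible for the one with color orange.
With clues 1–4, Kira and Sven are impossible for the one with color orange.
That leaves Arjun.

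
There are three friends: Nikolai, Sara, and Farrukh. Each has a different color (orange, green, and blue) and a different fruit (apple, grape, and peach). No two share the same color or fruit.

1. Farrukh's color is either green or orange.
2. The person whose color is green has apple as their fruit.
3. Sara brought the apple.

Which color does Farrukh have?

Clue 1 rules out blue for Farrukh's color.
With clues 1–3, green is impossible for Farrukh's color.
That leaves orange.

orange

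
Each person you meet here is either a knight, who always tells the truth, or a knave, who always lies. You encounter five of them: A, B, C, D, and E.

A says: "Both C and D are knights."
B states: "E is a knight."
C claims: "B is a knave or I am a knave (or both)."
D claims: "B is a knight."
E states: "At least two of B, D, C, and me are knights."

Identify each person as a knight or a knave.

Consider A. Suppose A is a knight.
Then no assignment of the remaining roles makes every statement match its speaker's type — contradiction.
So A is a knave.
Consider B. Suppose B is a knight.
Then whichever role C has, C's statement has the wrong truth value — contradiction.
So B is a knave.
With that fixed, C's statement is true, so C is a knight.
With that fixed, D's statement is false, so D is a knave.
Consider E. Suppose E is a knight.
Then B's statement comes out true, contradicting B being a knave.
So E is a knave.

A: knave, B: knave, C: knight, D: knave, E: knave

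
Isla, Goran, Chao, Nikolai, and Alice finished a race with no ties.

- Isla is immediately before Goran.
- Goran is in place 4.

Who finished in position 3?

Isla

With clues 1–2, Alice, Chao, Goran, and Nikolai are ruled out for place 3.
So place 3 is Isla.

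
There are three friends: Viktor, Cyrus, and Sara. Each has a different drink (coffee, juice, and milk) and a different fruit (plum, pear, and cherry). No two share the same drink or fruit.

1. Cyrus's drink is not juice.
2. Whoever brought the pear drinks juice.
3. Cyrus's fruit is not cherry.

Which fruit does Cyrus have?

With clues 1–2, pear is impossible for Cyrus's fruit.
With clues 1–3, cherry is impossible for Cyrus's fruit.
That leaves plum.

plum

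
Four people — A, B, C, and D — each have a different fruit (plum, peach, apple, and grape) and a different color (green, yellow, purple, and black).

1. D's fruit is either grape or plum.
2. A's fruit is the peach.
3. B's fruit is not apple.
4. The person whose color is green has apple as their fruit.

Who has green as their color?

C

With clues 1–4, A, B, and D are impossible for the one with color green.
That leaves C.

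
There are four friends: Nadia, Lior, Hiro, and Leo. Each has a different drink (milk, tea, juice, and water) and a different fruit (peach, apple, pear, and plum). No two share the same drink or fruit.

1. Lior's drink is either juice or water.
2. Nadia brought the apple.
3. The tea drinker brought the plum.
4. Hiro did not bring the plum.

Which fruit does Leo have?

With clues 1–2, apple is impossible for Leo's fruit.
With clues 1–4, peach and pear are impossible for Leo's fruit.
That leaves plum.

plum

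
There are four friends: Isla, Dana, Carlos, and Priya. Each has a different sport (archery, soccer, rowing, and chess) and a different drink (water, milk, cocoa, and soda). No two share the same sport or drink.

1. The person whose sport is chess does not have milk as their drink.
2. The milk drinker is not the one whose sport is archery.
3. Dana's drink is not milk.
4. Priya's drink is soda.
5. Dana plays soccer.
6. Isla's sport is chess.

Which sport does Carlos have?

With clues 1–5, soccer is impossible for Carlos's sport.
With clues 1–6, archery and chess are impossible for Carlos's sport.
That leaves rowing.

rowing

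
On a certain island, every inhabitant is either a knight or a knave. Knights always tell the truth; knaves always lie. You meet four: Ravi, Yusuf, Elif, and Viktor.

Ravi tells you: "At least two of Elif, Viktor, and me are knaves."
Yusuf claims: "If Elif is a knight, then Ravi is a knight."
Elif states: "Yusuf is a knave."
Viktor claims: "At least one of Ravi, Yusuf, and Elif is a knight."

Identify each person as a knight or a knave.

Ravi: knave, Yusuf: knave, Elif: knight, Viktor: knight

Consider Ravi. Suppose Ravi is a knight.
Then no assignment of the remaining roles makes every statement match its speaker's type — contradiction.
So Ravi is a knave.
Consider Yusuf. Suppose Yusuf is a knight.
Then no assignment of the remaining roles makes every statement match its speaker's type — contradiction.
So Yusuf is a knave.
With that fixed, Elif's statement is true, so Elif is a knight.
With that fixed, Viktor's statement is true, so Viktor is a knight.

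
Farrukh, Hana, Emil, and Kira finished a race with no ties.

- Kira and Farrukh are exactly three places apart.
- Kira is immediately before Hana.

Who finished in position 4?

With clue 1, Emil and Hana are ruled out for place 4.
With clues 1–2, Kira is ruled out for place 4.
So place 4 is Farrukh.

Farrukh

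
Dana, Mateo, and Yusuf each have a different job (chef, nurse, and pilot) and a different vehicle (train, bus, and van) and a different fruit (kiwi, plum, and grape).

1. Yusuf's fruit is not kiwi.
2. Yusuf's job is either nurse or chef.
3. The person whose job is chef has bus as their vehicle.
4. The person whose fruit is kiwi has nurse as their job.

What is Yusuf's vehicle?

bus

With clues 1–4, train and van are impossible for Yusuf's vehicle.
That leaves bus.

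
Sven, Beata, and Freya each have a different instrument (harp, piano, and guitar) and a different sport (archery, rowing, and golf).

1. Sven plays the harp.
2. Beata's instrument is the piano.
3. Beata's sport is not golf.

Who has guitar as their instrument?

Freya

Clue 1 rules out Sven for the one with instrument guitar.
With clues 1–2, Beata is impossible for the one with instrument guitar.
That leaves Freya.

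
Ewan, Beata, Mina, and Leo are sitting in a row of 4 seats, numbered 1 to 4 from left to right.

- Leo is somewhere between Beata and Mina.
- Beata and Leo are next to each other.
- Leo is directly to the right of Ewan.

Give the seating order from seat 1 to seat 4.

Mina, Ewan, Leo, Beata

From clue 1: Leo is in {2,3}.
From clues 1–3: Mina → seat 1, Ewan → seat 2, Leo → seat 3, Beata → seat 4.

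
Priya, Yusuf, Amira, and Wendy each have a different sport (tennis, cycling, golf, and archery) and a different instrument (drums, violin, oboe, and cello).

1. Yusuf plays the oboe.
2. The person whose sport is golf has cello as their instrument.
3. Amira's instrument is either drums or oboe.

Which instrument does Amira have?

drums

Clue 1 rules out oboe for Amira's instrument.
With clues 1–3, cello and violin are impossible for Amira's instrument.
That leaves drums.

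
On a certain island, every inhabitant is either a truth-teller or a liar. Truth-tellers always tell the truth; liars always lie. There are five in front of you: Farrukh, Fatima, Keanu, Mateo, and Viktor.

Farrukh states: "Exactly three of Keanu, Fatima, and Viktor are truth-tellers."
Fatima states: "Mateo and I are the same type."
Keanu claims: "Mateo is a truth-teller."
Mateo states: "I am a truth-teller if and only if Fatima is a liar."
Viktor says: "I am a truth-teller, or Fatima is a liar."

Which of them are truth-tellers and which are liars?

Consider Farrukh. Suppose Farrukh is a truth-teller.
Then no assignment of the remaining roles makes every statement match its speaker's type — contradiction.
So Farrukh is a liar.
Consider Fatima. Suppose Fatima is a truth-teller.
Then whichever role Mateo has, Mateo's statement has the wrong truth value — contradiction.
So Fatima is a liar.
With that fixed, Viktor's statement is true, so Viktor is a truth-teller.
Consider Keanu. Suppose Keanu is a liar.
Then no assignment of the remaining roles makes every statement match its speaker's type — contradiction.
So Keanu is a truth-teller.
Consider Mateo. Suppose Mateo is a liar.
Then Fatima's statement comes out true, contradicting Fatima being a liar.
So Mateo is a truth-teller.

Farrukh: liar, Fatima: liar, Keanu: truth-teller, Mateo: truth-teller, Viktor: truth-teller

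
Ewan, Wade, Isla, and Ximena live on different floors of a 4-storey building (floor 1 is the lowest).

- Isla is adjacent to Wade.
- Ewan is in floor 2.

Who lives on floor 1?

With clues 1–2, Ewan, Isla, and Wade are ruled out for floor 1.
So floor 1 is Ximena.

Ximena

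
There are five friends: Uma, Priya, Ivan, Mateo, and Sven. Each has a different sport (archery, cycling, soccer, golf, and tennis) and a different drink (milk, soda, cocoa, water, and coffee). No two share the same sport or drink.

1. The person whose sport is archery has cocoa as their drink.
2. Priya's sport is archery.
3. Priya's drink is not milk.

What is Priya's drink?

cocoa

With clues 1–2, coffee, milk, soda, and water are impossible for Priya's drink.
That leaves cocoa.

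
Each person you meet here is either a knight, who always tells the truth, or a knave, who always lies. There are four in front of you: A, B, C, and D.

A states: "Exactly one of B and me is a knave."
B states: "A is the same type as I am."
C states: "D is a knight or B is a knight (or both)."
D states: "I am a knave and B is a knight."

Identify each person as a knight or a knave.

A: knight, B: knave, C: knave, D: knave

Consider A. Suppose A is a knave.
Then whichever role B has, B's statement has the wrong truth value — contradiction.
So A is a knight.
Consider B. Suppose B is a knight.
Then A's statement comes out false, contradicting A being a knight.
So B is a knave.
With that fixed, D's statement is false, so D is a knave.
With that fixed, C's statement is false, so C is a knave.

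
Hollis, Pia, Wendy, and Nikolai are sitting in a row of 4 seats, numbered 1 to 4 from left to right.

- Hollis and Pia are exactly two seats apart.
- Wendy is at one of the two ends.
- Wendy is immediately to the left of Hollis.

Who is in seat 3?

With clues 1–2, Wendy is ruled out for seat 3.
With clues 1–3, Hollis and Pia are ruled out for seat 3.
So seat 3 is Nikolai.

Nikolai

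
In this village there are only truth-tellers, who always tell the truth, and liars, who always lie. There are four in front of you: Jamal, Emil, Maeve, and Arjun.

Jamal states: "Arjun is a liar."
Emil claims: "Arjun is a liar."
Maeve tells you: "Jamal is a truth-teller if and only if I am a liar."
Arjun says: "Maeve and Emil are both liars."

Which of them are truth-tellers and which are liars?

Consider Jamal. Suppose Jamal is a truth-teller.
Then whichever role Maeve has, Maeve's statement has the wrong truth value — contradiction.
So Jamal is a liar.
Consider Emil. Suppose Emil is a truth-teller.
Then no assignment of the remaining roles makes every statement match its speaker's type — contradiction.
So Emil is a liar.
Consider Maeve. Suppose Maeve is a truth-teller.
Then no assignment of the remaining roles makes every statement match its speaker's type — contradiction.
So Maeve is a liar.
With that fixed, Arjun's statement is true, so Arjun is a truth-teller.

Jamal: liar, Emil: liar, Maeve: liar, Arjun: truth-teller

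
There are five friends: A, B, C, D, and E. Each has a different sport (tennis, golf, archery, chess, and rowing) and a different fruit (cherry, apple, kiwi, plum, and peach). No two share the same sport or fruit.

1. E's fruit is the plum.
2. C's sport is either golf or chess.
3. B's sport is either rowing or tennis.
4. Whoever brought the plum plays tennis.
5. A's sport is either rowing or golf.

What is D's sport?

archery

With clues 1–4, rowing and tennis are impossible for D's sport.
With clues 1–5, chess and golf are impossible for D's sport.
That leaves archery.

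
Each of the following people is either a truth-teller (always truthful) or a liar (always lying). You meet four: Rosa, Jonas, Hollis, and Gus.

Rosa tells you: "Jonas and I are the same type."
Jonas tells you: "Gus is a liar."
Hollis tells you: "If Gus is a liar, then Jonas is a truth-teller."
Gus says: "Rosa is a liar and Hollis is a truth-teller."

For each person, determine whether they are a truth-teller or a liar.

Consider Rosa. Suppose Rosa is a liar.
Then no assignment of the remaining roles makes every statement match its speaker's type — contradiction.
So Rosa is a truth-teller.
With that fixed, Gus's statement is false, so Gus is a liar.
With that fixed, Jonas's statement is true, so Jonas is a truth-teller.
With that fixed, Hollis's statement is true, so Hollis is a truth-teller.

Rosa: truth-teller, Jonas: truth-teller, Hollis: truth-teller, Gus: liar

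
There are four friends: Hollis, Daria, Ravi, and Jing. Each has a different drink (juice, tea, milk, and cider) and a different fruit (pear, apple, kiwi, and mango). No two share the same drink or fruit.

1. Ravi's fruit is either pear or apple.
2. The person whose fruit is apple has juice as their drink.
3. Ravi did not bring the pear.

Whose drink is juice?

Ravi

With clues 1–3, Daria, Hollis, and Jing are impossible for the one with drink juice.
That leaves Ravi.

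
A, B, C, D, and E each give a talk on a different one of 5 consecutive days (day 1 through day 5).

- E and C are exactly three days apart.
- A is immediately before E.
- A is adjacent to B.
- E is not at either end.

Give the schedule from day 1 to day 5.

C, B, A, E, D

From clue 1: C is in {1,2,4,5}.
From clues 1–2: A is in {1,3,4}.
From clues 1–3: A is in {3,4}.
From clues 1–4: C → day 1, B → day 2, A → day 3, E → day 4, D → day 5.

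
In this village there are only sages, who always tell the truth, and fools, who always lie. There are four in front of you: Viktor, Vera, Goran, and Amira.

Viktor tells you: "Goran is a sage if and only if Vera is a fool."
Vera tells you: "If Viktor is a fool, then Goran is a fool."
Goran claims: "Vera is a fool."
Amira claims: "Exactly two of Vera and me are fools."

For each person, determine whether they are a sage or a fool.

Consider Viktor. Suppose Viktor is a fool.
Then no assignment of the remaining roles makes every statement match its speaker's type — contradiction.
So Viktor is a sage.
With that fixed, Vera's statement is true, so Vera is a sage.
With that fixed, Goran's statement is false, so Goran is a fool.
With that fixed, Amira's statement is false, so Amira is a fool.

Viktor: sage, Vera: sage, Goran: fool, Amira: fool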